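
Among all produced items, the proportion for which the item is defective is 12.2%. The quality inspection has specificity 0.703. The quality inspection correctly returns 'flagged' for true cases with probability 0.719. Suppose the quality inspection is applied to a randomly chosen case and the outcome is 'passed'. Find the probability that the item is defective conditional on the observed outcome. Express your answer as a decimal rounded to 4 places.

P(H | E) ≈ 0.0526

Write H for 'the item is defective'. Prior odds H:¬H = 0.122/0.878 = 0.13895. For the 'passed' outcome, the likelihood ratio is 0.281/0.703 = 0.39972.
Posterior odds = 0.13895 × 0.39972 = 0.055541, so P(H|E) = 0.055541/(1+0.055541) = 0.0526.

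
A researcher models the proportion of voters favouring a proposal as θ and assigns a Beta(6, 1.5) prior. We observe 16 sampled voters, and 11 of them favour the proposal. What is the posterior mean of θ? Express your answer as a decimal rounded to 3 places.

Posterior mean ≈ 0.723

The binomial likelihood is conjugate to the Beta prior: with 11 successes and 5 failures, the posterior is Beta(6+11, 1.5+5) = Beta(17, 6.5).
Posterior mean = α/(α+β) = 17/23.5 = 0.723.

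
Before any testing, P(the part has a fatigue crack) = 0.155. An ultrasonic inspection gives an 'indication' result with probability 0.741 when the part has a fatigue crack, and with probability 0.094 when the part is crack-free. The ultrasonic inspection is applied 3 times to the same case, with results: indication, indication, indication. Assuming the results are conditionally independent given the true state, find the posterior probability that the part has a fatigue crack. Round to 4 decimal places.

With H the event that the part has a fatigue crack, the joint likelihood of the observed sequence is P(data|H) = 0.741·0.741·0.741 = 0.40687 and P(data|¬H) = 0.094·0.094·0.094 = 0.00083058.
Bayes: P(H|data) = 0.155·0.40687 / (0.155·0.40687 + 0.845·0.00083058) = 0.063065/0.063767 = 0.9890.

Posterior P(H) ≈ 0.9890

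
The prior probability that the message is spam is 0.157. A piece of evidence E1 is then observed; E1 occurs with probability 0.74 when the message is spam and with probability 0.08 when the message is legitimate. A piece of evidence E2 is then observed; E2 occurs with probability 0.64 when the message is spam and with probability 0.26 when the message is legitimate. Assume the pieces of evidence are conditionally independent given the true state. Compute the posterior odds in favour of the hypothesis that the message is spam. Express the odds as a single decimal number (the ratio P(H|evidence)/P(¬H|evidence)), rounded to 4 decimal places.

Posterior odds ≈ 4.2405

Prior odds = 0.157/(1−0.157) = 0.18624.
Likelihood ratio for E1 = 0.74/0.08 = 9.2500.
Likelihood ratio for E2 = 0.64/0.26 = 2.4615.
Posterior odds = prior odds × LR₁ × LR₂ = 4.2405.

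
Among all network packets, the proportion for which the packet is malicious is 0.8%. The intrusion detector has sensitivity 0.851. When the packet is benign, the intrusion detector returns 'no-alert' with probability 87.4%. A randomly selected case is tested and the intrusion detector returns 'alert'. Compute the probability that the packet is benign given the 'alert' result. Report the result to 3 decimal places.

Write H for 'the packet is malicious'. Prior odds H:¬H = 0.008/0.992 = 0.0080645. For the 'alert' outcome, the likelihood ratio is 0.851/0.126 = 6.7540.
Posterior odds = 0.0080645 × 6.7540 = 0.054467, so P(H|E) = 0.054467/(1+0.054467) = 0.052. Then P(¬H|E) = 1 − 0.052 = 0.948.

P(¬H | E) ≈ 0.948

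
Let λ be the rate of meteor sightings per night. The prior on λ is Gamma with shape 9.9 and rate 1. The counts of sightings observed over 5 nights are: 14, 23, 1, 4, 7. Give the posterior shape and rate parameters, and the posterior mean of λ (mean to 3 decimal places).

The Poisson likelihood adds the total count to the shape and the number of exposure periods to the rate. Here ∑xᵢ = 49 and n = 5, so shape 9.9→58.9 and rate 1→6.
Posterior mean = shape/rate = 58.9/6 = 9.817.

Posterior: Gamma(shape=58.9, rate=6); mean ≈ 9.817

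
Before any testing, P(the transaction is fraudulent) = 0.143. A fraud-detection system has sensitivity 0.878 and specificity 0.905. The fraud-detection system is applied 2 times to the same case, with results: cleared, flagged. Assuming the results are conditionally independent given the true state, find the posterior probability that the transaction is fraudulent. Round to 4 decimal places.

Let H be the event that the transaction is fraudulent; start with P(H) = 0.143. P('flagged'|H) = 0.878, P('flagged'|¬H) = 0.095.
Update on result 1 ('cleared'): P(H) ← 0.122·0.1430 / (0.122·0.1430 + 0.905·0.8570) = 0.017446/0.79303 = 0.0220.
Update on result 2 ('flagged'): P(H) ← 0.878·0.0220 / (0.878·0.0220 + 0.095·0.9780) = 0.019315/0.11223 = 0.1721.

Posterior P(H) ≈ 0.1721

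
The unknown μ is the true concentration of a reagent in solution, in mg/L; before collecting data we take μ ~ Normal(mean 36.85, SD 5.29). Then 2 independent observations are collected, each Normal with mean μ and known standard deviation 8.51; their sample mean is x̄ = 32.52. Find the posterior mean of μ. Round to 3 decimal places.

Posterior mean ≈ 34.962

Prior precision 1/τ₀² = 1/5.29² = 0.0357346; data precision n/σ² = 2/8.51² = 0.0276166.
Posterior precision = 0.0357346 + 0.0276166 = 0.0633512.
Posterior mean = (0.0357346·36.85 + 0.0276166·32.52) / 0.0633512 = 34.962.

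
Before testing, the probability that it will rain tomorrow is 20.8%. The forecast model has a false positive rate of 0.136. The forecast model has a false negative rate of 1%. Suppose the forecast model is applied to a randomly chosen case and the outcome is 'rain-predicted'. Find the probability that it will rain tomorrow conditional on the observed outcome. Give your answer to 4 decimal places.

Write H for 'it will rain tomorrow'. Prior odds H:¬H = 0.208/0.792 = 0.26263. For the 'rain-predicted' outcome, the likelihood ratio is 0.99/0.136 = 7.2794.
Posterior odds = 0.26263 × 7.2794 = 1.9118, so P(H|E) = 1.9118/(1+1.9118) = 0.6566.

P(H | E) ≈ 0.6566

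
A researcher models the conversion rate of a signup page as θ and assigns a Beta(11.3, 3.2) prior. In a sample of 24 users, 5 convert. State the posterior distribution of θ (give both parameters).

The binomial likelihood is conjugate to the Beta prior: with 5 successes and 19 failures, the posterior is Beta(11.3+5, 3.2+19) = Beta(16.3, 22.2).

Posterior: Beta(16.3, 22.2)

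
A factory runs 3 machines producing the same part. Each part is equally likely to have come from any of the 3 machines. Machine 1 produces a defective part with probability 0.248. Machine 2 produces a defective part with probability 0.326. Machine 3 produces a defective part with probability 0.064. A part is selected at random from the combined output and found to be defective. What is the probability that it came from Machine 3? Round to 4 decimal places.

Tabulate prior·likelihood by source: [1] prior 0.333333, lik 0.248, product 0.08267; [2] prior 0.333333, lik 0.326, product 0.1087; [3] prior 0.333333, lik 0.064, product 0.02133.
Normalizing constant = 0.21267; the posterior for Machine 3 is its product over the sum, 0.02133/0.21267 = 0.1003.

Posterior probability ≈ 0.1003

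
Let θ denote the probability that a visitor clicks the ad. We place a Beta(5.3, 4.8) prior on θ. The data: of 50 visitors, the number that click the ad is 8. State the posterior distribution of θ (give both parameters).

Observing 8 successes and 42 failures updates Beta(5.3, 4.8) by adding the success and failure counts to the two shape parameters: α = 5.3+8 = 13.3, β = 4.8+42 = 46.8.

Posterior: Beta(13.3, 46.8)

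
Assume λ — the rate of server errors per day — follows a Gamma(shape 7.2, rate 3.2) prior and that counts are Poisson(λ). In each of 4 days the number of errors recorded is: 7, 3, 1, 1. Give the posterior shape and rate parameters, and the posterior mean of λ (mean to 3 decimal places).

The Poisson likelihood adds the total count to the shape and the number of exposure periods to the rate. Here ∑xᵢ = 12 and n = 4, so shape 7.2→19.2 and rate 3.2→7.2.
Posterior mean = shape/rate = 19.2/7.2 = 2.667.

Posterior: Gamma(shape=19.2, rate=7.2); mean ≈ 2.667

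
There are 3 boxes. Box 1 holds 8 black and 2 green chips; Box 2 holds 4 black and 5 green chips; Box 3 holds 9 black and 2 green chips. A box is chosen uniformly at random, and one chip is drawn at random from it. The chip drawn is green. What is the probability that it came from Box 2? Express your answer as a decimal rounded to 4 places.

Posterior probability ≈ 0.5927

P(green|Box 1) = 0.2; P(green|Box 2) = 0.5556; P(green|Box 3) = 0.1818.
Prior × likelihood for each source: 0.333333·0.2=0.06667, 0.333333·0.5556=0.1852, 0.333333·0.1818=0.06061. Summing gives P(green) = 0.31246.
P(Box 2 | green) = 0.1852 / 0.31246 = 0.5927.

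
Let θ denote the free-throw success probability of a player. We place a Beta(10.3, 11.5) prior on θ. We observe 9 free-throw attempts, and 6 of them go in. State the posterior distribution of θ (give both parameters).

The binomial likelihood is conjugate to the Beta prior: with 6 successes and 3 failures, the posterior is Beta(10.3+6, 11.5+3) = Beta(16.3, 14.5).

Posterior: Beta(16.3, 14.5)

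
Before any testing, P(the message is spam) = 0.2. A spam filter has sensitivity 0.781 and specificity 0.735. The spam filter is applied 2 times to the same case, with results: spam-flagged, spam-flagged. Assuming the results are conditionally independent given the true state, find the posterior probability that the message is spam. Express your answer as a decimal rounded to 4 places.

Let H be the event that the message is spam; start with P(H) = 0.2. P('spam-flagged'|H) = 0.781, P('spam-flagged'|¬H) = 0.265.
Update on result 1 ('spam-flagged'): P(H) ← 0.781·0.2000 / (0.781·0.2000 + 0.265·0.8000) = 0.15620/0.36820 = 0.4242.
Update on result 2 ('spam-flagged'): P(H) ← 0.781·0.4242 / (0.781·0.4242 + 0.265·0.5758) = 0.33132/0.48390 = 0.6847.

Posterior P(H) ≈ 0.6847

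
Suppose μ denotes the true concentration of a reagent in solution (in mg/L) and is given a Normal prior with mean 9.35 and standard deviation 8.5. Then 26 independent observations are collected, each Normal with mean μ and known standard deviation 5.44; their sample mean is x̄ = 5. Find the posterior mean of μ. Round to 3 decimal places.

Posterior mean ≈ 5.067

Prior precision 1/τ₀² = 1/8.5² = 0.0138408; data precision n/σ² = 26/5.44² = 0.878568.
Posterior precision = 0.0138408 + 0.878568 = 0.892409.
Posterior mean = (0.0138408·9.35 + 0.878568·5) / 0.892409 = 5.067.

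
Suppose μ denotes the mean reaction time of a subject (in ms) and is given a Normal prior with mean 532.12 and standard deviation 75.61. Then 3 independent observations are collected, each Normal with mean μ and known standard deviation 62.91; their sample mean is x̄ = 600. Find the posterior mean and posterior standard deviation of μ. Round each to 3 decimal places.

Posterior mean ≈ 587.273; posterior SD ≈ 32.740

With known σ, the Normal prior is conjugate. Weight on the data is w = (n/σ²)/(n/σ² + 1/τ₀²) = 0.00075802/(0.00075802+0.00017492) = 0.81251.
Posterior mean = w·x̄ + (1−w)·μ₀ = 0.81251·600 + 0.18749·532.12 = 587.273. Posterior variance = 1/(0.00075802+0.00017492) = 1071.88, so SD = 32.740.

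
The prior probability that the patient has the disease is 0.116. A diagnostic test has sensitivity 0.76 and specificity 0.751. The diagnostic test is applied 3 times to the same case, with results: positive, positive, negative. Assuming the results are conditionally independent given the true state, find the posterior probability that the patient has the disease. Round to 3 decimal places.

With H the event that the patient has the disease, the joint likelihood of the observed sequence is P(data|H) = 0.76·0.76·0.24 = 0.13862 and P(data|¬H) = 0.249·0.249·0.751 = 0.046563.
Bayes: P(H|data) = 0.116·0.13862 / (0.116·0.13862 + 0.884·0.046563) = 0.016080/0.057242 = 0.2809.

Posterior P(H) ≈ 0.281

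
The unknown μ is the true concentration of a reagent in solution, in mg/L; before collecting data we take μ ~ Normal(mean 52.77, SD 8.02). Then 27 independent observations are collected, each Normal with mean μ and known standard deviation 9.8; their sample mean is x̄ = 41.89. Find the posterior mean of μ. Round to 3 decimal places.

Prior precision 1/τ₀² = 1/8.02² = 0.0155472; data precision n/σ² = 27/9.8² = 0.281133.
Posterior precision = 0.0155472 + 0.281133 = 0.296680.
Posterior mean = (0.0155472·52.77 + 0.281133·41.89) / 0.296680 = 42.460.

Posterior mean ≈ 42.460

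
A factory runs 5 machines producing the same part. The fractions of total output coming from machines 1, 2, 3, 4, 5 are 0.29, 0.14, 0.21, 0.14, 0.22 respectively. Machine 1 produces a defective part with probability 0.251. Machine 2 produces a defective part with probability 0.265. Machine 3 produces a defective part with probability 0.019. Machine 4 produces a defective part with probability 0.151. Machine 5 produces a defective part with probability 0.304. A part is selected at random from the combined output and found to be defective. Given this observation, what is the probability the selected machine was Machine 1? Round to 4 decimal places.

P(defective|M1) = 0.251; P(defective|M2) = 0.265; P(defective|M3) = 0.019; P(defective|M4) = 0.151; P(defective|M5) = 0.304.
Prior × likelihood for each source: 0.29·0.251=0.07279, 0.14·0.265=0.03710, 0.21·0.019=0.003990, 0.14·0.151=0.02114, 0.22·0.304=0.06688. Summing gives P(defective) = 0.20190.
P(Machine 1 | defective) = 0.07279 / 0.20190 = 0.3605.

Posterior probability ≈ 0.3605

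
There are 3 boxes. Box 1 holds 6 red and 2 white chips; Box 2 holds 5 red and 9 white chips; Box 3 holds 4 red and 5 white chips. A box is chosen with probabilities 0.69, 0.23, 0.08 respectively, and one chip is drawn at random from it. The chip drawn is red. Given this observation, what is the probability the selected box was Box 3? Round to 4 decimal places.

Tabulate prior·likelihood by source: [1] prior 0.69, lik 0.75, product 0.5175; [2] prior 0.23, lik 0.3571, product 0.08214; [3] prior 0.08, lik 0.4444, product 0.03556.
Normalizing constant = 0.63520; the posterior for Box 3 is its product over the sum, 0.03556/0.63520 = 0.0560.

Posterior probability ≈ 0.0560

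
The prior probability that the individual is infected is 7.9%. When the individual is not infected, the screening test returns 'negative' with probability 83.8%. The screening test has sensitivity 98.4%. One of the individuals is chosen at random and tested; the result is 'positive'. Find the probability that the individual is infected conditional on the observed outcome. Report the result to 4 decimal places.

P(H | E) ≈ 0.3425

Write H for 'the individual is infected'. Prior odds H:¬H = 0.079/0.921 = 0.085776. For the 'positive' outcome, the likelihood ratio is 0.984/0.162 = 6.0741.
Posterior odds = 0.085776 × 6.0741 = 0.52101, so P(H|E) = 0.52101/(1+0.52101) = 0.3425.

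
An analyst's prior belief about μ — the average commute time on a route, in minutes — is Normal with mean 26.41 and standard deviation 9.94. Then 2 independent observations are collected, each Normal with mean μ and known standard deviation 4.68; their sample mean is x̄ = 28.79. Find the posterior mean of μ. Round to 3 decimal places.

Prior precision 1/τ₀² = 1/9.94² = 0.0101211; data precision n/σ² = 2/4.68² = 0.0913142.
Posterior precision = 0.0101211 + 0.0913142 = 0.101435.
Posterior mean = (0.0101211·26.41 + 0.0913142·28.79) / 0.101435 = 28.553.

Posterior mean ≈ 28.553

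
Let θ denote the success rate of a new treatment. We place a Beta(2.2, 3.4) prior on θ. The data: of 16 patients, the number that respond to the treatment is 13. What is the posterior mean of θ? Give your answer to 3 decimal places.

Observing 13 successes and 3 failures updates Beta(2.2, 3.4) by adding the success and failure counts to the two shape parameters: α = 2.2+13 = 15.2, β = 3.4+3 = 6.4.
Posterior mean = α/(α+β) = 15.2/21.6 = 0.704.

Posterior mean ≈ 0.704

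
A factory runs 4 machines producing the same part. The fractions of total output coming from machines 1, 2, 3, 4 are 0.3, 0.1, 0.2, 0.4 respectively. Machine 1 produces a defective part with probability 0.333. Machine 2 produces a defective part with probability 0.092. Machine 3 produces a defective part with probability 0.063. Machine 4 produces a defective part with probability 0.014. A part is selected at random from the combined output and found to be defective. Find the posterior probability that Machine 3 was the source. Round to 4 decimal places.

Posterior probability ≈ 0.0990

Tabulate prior·likelihood by source: [1] prior 0.3, lik 0.333, product 0.09990; [2] prior 0.1, lik 0.092, product 0.009200; [3] prior 0.2, lik 0.063, product 0.01260; [4] prior 0.4, lik 0.014, product 0.005600.
Normalizing constant = 0.12730; the posterior for Machine 3 is its product over the sum, 0.01260/0.12730 = 0.0990.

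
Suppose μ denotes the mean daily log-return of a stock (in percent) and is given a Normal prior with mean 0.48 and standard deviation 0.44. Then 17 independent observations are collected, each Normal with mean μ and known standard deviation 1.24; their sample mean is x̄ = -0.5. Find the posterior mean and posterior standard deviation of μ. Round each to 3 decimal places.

Posterior mean ≈ -0.188; posterior SD ≈ 0.248

Prior precision 1/τ₀² = 1/0.44² = 5.16529; data precision n/σ² = 17/1.24² = 11.0562.
Posterior precision = 5.16529 + 11.0562 = 16.2215, giving posterior SD = 1/√16.2215 = 0.248.
Posterior mean = (5.16529·0.48 + 11.0562·-0.5) / 16.2215 = -0.188.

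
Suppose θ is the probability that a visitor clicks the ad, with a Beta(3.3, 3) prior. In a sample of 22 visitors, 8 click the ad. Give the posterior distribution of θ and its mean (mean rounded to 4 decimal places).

Posterior: Beta(11.3, 17); mean ≈ 0.3993

Observing 8 successes and 14 failures updates Beta(3.3, 3) by adding the success and failure counts to the two shape parameters: α = 3.3+8 = 11.3, β = 3+14 = 17.
E[θ | data] = 11.3/(11.3+17) = 0.3993.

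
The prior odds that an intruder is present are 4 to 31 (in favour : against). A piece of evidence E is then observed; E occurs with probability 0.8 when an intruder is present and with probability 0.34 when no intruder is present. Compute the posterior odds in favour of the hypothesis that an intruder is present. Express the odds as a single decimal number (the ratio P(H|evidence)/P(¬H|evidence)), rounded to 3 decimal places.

Prior odds = 4/31 = 0.12903.
Likelihood ratio for E = 0.8/0.34 = 2.3529.
Posterior odds = prior odds × LR = 0.30361.

Posterior odds ≈ 0.304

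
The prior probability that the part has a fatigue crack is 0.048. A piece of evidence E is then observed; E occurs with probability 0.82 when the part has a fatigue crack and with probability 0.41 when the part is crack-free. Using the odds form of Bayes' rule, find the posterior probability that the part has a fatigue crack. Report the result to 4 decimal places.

Posterior probability ≈ 0.0916

Prior odds = 0.048/(1−0.048) = 0.050420. In log-odds, ln(0.050420) = -2.9874.
Add log likelihood ratio: ln(2.0000) = 0.69315.
Posterior log-odds = -2.2942, so posterior odds = exp(-2.2942) = 0.10084. Converting, P(H|E) = 0.10084/1.1008 = 0.0916.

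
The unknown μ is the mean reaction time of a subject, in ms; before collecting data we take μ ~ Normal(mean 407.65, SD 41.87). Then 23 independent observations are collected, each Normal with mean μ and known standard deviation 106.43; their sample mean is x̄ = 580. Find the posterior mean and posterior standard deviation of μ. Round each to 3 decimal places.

With known σ, the Normal prior is conjugate. Weight on the data is w = (n/σ²)/(n/σ² + 1/τ₀²) = 0.00203048/(0.00203048+0.00057042) = 0.78068.
Posterior mean = w·x̄ + (1−w)·μ₀ = 0.78068·580 + 0.21932·407.65 = 542.201. Posterior variance = 1/(0.00203048+0.00057042) = 384.482, so SD = 19.608.

Posterior mean ≈ 542.201; posterior SD ≈ 19.608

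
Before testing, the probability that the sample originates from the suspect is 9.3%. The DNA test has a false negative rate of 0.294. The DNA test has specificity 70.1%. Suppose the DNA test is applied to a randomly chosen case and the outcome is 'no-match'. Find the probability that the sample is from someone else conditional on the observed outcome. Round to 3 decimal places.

P(¬H | E) ≈ 0.959

Let H be the event that the sample originates from the suspect. P(H) = 0.093, so P(¬H) = 0.907. With E the 'no-match' result, P(E|H) = 0.294 and P(E|¬H) = 0.701.
P(E) = 0.294·0.093 + 0.701·0.907 = 0.027342 + 0.63581 = 0.66315.
By Bayes' theorem, P(H|E) = 0.027342 / 0.66315 = 0.041. Hence P(¬H|E) = 1 − 0.041 = 0.959.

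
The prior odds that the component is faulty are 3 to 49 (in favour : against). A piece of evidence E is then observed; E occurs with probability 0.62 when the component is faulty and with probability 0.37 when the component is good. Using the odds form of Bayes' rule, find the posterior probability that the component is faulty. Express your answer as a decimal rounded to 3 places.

Posterior probability ≈ 0.093

Prior odds = 3/49 = 0.061224.
Likelihood ratio for E = 0.62/0.37 = 1.6757.
Posterior odds = prior odds × LR = 0.10259.
Posterior probability = odds/(1+odds) = 0.10259/1.1026 = 0.093.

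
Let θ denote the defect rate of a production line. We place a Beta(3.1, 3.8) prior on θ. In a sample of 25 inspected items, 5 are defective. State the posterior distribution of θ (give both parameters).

Observing 5 successes and 20 failures updates Beta(3.1, 3.8) by adding the success and failure counts to the two shape parameters: α = 3.1+5 = 8.1, β = 3.8+20 = 23.8.

Posterior: Beta(8.1, 23.8)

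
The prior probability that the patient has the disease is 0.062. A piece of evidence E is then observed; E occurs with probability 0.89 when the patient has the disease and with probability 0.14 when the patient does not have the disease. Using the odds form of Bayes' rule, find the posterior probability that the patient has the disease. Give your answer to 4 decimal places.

Prior odds = 0.062/(1−0.062) = 0.066098. In log-odds, ln(0.066098) = -2.7166.
Add log likelihood ratio: ln(6.3571) = 1.8496.
Posterior log-odds = -0.86704, so posterior odds = exp(-0.86704) = 0.42019. Converting, P(H|E) = 0.42019/1.4202 = 0.2959.

Posterior probability ≈ 0.2959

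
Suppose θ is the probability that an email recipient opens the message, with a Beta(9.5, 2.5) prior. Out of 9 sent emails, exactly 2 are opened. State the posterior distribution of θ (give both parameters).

Posterior: Beta(11.5, 9.5)

Observing 2 successes and 7 failures updates Beta(9.5, 2.5) by adding the success and failure counts to the two shape parameters: α = 9.5+2 = 11.5, β = 2.5+7 = 9.5.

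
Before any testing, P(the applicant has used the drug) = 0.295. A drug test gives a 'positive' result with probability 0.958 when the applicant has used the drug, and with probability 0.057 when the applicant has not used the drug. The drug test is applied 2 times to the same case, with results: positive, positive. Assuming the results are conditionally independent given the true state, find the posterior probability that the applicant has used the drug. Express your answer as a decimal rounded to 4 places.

Let H be the event that the applicant has used the drug; start with P(H) = 0.295. P('positive'|H) = 0.958, P('positive'|¬H) = 0.057.
Update on result 1 ('positive'): P(H) ← 0.958·0.2950 / (0.958·0.2950 + 0.057·0.7050) = 0.28261/0.32279 = 0.8755.
Update on result 2 ('positive'): P(H) ← 0.958·0.8755 / (0.958·0.8755 + 0.057·0.1245) = 0.83874/0.84583 = 0.9916.

Posterior P(H) ≈ 0.9916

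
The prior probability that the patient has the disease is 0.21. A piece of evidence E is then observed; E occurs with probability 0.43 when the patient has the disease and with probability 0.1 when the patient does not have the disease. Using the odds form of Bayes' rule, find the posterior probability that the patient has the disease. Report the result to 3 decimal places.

Prior odds = 0.21/(1−0.21) = 0.26582.
Likelihood ratio for E = 0.43/0.1 = 4.3000.
Posterior odds = prior odds × LR = 1.1430.
Posterior probability = odds/(1+odds) = 1.1430/2.1430 = 0.533.

Posterior probability ≈ 0.533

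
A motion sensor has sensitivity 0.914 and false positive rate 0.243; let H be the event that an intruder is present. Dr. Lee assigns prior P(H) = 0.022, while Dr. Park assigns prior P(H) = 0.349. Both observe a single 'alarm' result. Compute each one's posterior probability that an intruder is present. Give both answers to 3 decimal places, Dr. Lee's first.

Dr. Lee: 0.078; Dr. Park: 0.668

The likelihood ratio for an 'alarm' result is 0.914/0.243 = 3.7613.
Dr. Lee: prior odds 0.022/0.978 = 0.022495; posterior odds 0.084610; posterior probability 0.078.
Dr. Park: prior odds 0.349/0.651 = 0.53610; posterior odds 2.0164; posterior probability 0.668.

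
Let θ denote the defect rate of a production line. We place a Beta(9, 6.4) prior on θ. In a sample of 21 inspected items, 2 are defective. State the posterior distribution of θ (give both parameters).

Observing 2 successes and 19 failures updates Beta(9, 6.4) by adding the success and failure counts to the two shape parameters: α = 9+2 = 11, β = 6.4+19 = 25.4.

Posterior: Beta(11, 25.4)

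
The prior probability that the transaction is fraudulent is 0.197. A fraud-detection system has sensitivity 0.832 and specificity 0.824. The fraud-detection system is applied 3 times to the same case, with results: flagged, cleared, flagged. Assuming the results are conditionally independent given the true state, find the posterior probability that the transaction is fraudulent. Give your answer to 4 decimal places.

Posterior P(H) ≈ 0.5278

Let H be the event that the transaction is fraudulent; start with P(H) = 0.197. P('flagged'|H) = 0.832, P('flagged'|¬H) = 0.176.
Update on result 1 ('flagged'): P(H) ← 0.832·0.1970 / (0.832·0.1970 + 0.176·0.8030) = 0.16390/0.30523 = 0.5370.
Update on result 2 ('cleared'): P(H) ← 0.168·0.5370 / (0.168·0.5370 + 0.824·0.4630) = 0.090213/0.47174 = 0.1912.
Update on result 3 ('flagged'): P(H) ← 0.832·0.1912 / (0.832·0.1912 + 0.176·0.8088) = 0.15911/0.30145 = 0.5278.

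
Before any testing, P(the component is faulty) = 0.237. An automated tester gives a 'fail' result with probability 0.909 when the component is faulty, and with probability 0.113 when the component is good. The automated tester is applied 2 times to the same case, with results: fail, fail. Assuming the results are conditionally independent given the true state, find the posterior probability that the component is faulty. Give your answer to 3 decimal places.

Let H be the event that the component is faulty; start with P(H) = 0.237. P('fail'|H) = 0.909, P('fail'|¬H) = 0.113.
Update on result 1 ('fail'): P(H) ← 0.909·0.2370 / (0.909·0.2370 + 0.113·0.7630) = 0.21543/0.30165 = 0.7142.
Update on result 2 ('fail'): P(H) ← 0.909·0.7142 / (0.909·0.7142 + 0.113·0.2858) = 0.64919/0.68149 = 0.9526.

Posterior P(H) ≈ 0.953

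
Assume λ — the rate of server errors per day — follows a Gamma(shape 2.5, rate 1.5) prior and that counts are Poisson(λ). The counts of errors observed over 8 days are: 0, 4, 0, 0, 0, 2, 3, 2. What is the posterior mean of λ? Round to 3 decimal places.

Posterior mean ≈ 1.421

Total count ∑xᵢ = 11 over n = 8 days.
Gamma is conjugate to the Poisson likelihood: posterior is Gamma(shape = 2.5+11 = 13.5, rate = 1.5+8 = 9.5).
E[λ | data] = 13.5/9.5 = 1.421.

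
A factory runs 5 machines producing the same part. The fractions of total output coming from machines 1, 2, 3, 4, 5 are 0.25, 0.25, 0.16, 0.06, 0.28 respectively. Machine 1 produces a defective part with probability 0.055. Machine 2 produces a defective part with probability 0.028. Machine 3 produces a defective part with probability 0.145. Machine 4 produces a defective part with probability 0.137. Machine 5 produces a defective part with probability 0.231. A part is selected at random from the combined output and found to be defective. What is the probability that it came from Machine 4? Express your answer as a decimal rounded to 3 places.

P(defective|M1) = 0.055; P(defective|M2) = 0.028; P(defective|M3) = 0.145; P(defective|M4) = 0.137; P(defective|M5) = 0.231.
Prior × likelihood for each source: 0.25·0.055=0.01375, 0.25·0.028=0.007000, 0.16·0.145=0.02320, 0.06·0.137=0.008220, 0.28·0.231=0.06468. Summing gives P(defective) = 0.11685.
P(Machine 4 | defective) = 0.008220 / 0.11685 = 0.070.

Posterior probability ≈ 0.070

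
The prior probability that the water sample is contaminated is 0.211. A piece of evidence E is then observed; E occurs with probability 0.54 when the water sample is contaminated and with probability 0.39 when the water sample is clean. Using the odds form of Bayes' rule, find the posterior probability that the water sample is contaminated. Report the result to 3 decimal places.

Prior odds = 0.211/(1−0.211) = 0.26743.
Likelihood ratio for E = 0.54/0.39 = 1.3846.
Posterior odds = prior odds × LR = 0.37028.
Posterior probability = odds/(1+odds) = 0.37028/1.3703 = 0.270.

Posterior probability ≈ 0.270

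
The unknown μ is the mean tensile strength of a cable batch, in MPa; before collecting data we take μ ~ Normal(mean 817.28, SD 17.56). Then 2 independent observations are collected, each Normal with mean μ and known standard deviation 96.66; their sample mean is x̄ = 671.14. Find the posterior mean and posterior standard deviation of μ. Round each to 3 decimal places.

Posterior mean ≈ 808.231; posterior SD ≈ 17.008

With known σ, the Normal prior is conjugate. Weight on the data is w = (n/σ²)/(n/σ² + 1/τ₀²) = 0.00021406/(0.00021406+0.00324303) = 0.061919.
Posterior mean = w·x̄ + (1−w)·μ₀ = 0.061919·671.14 + 0.93808·817.28 = 808.231. Posterior variance = 1/(0.00021406+0.00324303) = 289.261, so SD = 17.008.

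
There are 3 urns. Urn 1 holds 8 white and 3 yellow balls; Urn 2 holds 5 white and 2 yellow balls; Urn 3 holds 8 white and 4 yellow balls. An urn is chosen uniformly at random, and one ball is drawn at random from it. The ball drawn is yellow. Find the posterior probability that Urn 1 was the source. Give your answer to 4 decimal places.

Tabulate prior·likelihood by source: [1] prior 0.333333, lik 0.2727, product 0.09091; [2] prior 0.333333, lik 0.2857, product 0.09524; [3] prior 0.333333, lik 0.3333, product 0.1111.
Normalizing constant = 0.29726; the posterior for Urn 1 is its product over the sum, 0.09091/0.29726 = 0.3058.

Posterior probability ≈ 0.3058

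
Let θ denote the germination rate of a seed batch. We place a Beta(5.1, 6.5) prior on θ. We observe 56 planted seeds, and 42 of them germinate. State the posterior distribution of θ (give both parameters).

Posterior: Beta(47.1, 20.5)

Observing 42 successes and 14 failures updates Beta(5.1, 6.5) by adding the success and failure counts to the two shape parameters: α = 5.1+42 = 47.1, β = 6.5+14 = 20.5.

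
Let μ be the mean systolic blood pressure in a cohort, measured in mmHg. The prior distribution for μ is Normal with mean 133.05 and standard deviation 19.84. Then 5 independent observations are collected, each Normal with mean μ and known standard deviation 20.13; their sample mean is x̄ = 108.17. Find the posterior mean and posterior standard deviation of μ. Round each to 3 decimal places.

Posterior mean ≈ 112.418; posterior SD ≈ 8.198

Prior precision 1/τ₀² = 1/19.84² = 0.00254049; data precision n/σ² = 5/20.13² = 0.0123391.
Posterior precision = 0.00254049 + 0.0123391 = 0.0148796, giving posterior SD = 1/√0.0148796 = 8.198.
Posterior mean = (0.00254049·133.05 + 0.0123391·108.17) / 0.0148796 = 112.418.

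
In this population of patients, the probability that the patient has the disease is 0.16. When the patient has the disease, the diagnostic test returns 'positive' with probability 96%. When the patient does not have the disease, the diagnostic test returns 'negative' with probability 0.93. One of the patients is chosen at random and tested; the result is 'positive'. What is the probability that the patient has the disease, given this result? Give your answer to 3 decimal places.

Let H be the event that the patient has the disease. P(H) = 0.16, so P(¬H) = 0.84. With E the 'positive' result, P(E|H) = 0.96 and P(E|¬H) = 0.07.
P(E) = 0.96·0.16 + 0.07·0.84 = 0.15360 + 0.058800 = 0.21240.
By Bayes' theorem, P(H|E) = 0.15360 / 0.21240 = 0.723.

P(H | E) ≈ 0.723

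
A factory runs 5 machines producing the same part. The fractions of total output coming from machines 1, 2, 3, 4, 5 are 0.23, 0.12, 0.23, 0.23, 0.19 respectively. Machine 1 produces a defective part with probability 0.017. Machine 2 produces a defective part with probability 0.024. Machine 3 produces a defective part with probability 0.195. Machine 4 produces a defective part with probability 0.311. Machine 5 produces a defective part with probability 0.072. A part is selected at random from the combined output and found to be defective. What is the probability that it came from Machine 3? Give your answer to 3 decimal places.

Posterior probability ≈ 0.328

P(defective|M1) = 0.017; P(defective|M2) = 0.024; P(defective|M3) = 0.195; P(defective|M4) = 0.311; P(defective|M5) = 0.072.
Prior × likelihood for each source: 0.23·0.017=0.003910, 0.12·0.024=0.002880, 0.23·0.195=0.04485, 0.23·0.311=0.07153, 0.19·0.072=0.01368. Summing gives P(defective) = 0.13685.
P(Machine 3 | defective) = 0.04485 / 0.13685 = 0.328.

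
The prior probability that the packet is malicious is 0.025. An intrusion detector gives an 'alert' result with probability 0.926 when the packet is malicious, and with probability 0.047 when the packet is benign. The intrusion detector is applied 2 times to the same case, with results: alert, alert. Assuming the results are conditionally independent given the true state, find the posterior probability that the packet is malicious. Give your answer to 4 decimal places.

Posterior P(H) ≈ 0.9087

With H the event that the packet is malicious, the joint likelihood of the observed sequence is P(data|H) = 0.926·0.926 = 0.85748 and P(data|¬H) = 0.047·0.047 = 0.0022090.
Bayes: P(H|data) = 0.025·0.85748 / (0.025·0.85748 + 0.975·0.0022090) = 0.021437/0.023591 = 0.9087.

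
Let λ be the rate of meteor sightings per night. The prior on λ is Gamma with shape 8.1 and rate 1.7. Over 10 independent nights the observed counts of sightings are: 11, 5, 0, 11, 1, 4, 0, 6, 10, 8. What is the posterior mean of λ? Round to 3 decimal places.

Total count ∑xᵢ = 56 over n = 10 nights.
Gamma is conjugate to the Poisson likelihood: posterior is Gamma(shape = 8.1+56 = 64.1, rate = 1.7+10 = 11.7).
Posterior mean = shape/rate = 64.1/11.7 = 5.479.

Posterior mean ≈ 5.479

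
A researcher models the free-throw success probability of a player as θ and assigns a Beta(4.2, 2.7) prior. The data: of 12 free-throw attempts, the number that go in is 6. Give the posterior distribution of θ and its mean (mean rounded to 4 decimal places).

The binomial likelihood is conjugate to the Beta prior: with 6 successes and 6 failures, the posterior is Beta(4.2+6, 2.7+6) = Beta(10.2, 8.7).
Posterior mean = α/(α+β) = 10.2/18.9 = 0.5397.

Posterior: Beta(10.2, 8.7); mean ≈ 0.5397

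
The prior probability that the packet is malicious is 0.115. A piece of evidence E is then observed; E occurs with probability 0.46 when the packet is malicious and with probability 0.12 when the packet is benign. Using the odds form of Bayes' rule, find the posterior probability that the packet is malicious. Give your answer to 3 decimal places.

Prior odds = 0.115/(1−0.115) = 0.12994. In log-odds, ln(0.12994) = -2.0407.
Add log likelihood ratio: ln(3.8333) = 1.3437.
Posterior log-odds = -0.69692, so posterior odds = exp(-0.69692) = 0.49812. Converting, P(H|E) = 0.49812/1.4981 = 0.332.

Posterior probability ≈ 0.332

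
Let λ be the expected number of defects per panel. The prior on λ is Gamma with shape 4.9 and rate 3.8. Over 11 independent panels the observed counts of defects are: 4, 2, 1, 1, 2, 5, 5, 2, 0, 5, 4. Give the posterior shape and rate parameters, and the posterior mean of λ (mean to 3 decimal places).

The Poisson likelihood adds the total count to the shape and the number of exposure periods to the rate. Here ∑xᵢ = 31 and n = 11, so shape 4.9→35.9 and rate 3.8→14.8.
Posterior mean = shape/rate = 35.9/14.8 = 2.426.

Posterior: Gamma(shape=35.9, rate=14.8); mean ≈ 2.426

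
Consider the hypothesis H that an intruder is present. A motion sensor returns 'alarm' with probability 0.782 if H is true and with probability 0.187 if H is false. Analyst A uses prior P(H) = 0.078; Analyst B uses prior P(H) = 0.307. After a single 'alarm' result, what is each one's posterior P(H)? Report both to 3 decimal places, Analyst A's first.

P('+'|H) = 0.782, P('+'|¬H) = 0.187.
Analyst A: numerator 0.782·0.078 = 0.060996; evidence = 0.060996+0.187·0.922 = 0.23341; posterior = 0.261.
Analyst B: numerator 0.782·0.307 = 0.24007; evidence = 0.24007+0.187·0.693 = 0.36967; posterior = 0.649.

Analyst A: 0.261; Analyst B: 0.649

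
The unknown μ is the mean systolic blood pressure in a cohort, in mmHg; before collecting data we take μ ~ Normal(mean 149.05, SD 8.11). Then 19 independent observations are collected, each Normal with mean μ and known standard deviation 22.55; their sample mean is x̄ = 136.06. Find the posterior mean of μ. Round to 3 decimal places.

Prior precision 1/τ₀² = 1/8.11² = 0.0152040; data precision n/σ² = 19/22.55² = 0.0373646.
Posterior precision = 0.0152040 + 0.0373646 = 0.0525686.
Posterior mean = (0.0152040·149.05 + 0.0373646·136.06) / 0.0525686 = 139.817.

Posterior mean ≈ 139.817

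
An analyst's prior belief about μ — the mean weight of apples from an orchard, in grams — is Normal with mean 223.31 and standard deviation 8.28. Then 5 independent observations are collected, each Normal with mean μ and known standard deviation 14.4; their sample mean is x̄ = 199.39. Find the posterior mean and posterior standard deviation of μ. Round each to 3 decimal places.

Posterior mean ≈ 208.406; posterior SD ≈ 5.083

With known σ, the Normal prior is conjugate. Weight on the data is w = (n/σ²)/(n/σ² + 1/τ₀²) = 0.0241127/(0.0241127+0.0145861) = 0.62309.
Posterior mean = w·x̄ + (1−w)·μ₀ = 0.62309·199.39 + 0.37691·223.31 = 208.406. Posterior variance = 1/(0.0241127+0.0145861) = 25.8406, so SD = 5.083.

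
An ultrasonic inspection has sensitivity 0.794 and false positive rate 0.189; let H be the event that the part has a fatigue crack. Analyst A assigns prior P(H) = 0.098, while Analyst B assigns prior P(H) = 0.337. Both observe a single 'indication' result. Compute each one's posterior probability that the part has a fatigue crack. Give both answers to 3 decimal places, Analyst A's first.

P('+'|H) = 0.794, P('+'|¬H) = 0.189.
Analyst A: numerator 0.794·0.098 = 0.077812; evidence = 0.077812+0.189·0.902 = 0.24829; posterior = 0.313.
Analyst B: numerator 0.794·0.337 = 0.26758; evidence = 0.26758+0.189·0.663 = 0.39289; posterior = 0.681.

Analyst A: 0.313; Analyst B: 0.681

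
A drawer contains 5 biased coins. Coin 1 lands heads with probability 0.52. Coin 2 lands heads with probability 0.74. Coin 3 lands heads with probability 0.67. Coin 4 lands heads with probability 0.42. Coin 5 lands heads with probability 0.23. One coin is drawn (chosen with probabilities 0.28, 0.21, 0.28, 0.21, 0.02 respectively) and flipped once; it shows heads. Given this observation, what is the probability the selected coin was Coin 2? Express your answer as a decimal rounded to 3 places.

Tabulate prior·likelihood by source: [1] prior 0.28, lik 0.52, product 0.1456; [2] prior 0.21, lik 0.74, product 0.1554; [3] prior 0.28, lik 0.67, product 0.1876; [4] prior 0.21, lik 0.42, product 0.08820; [5] prior 0.02, lik 0.23, product 0.004600.
Normalizing constant = 0.58140; the posterior for Coin 2 is its product over the sum, 0.1554/0.58140 = 0.267.

Posterior probability ≈ 0.267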